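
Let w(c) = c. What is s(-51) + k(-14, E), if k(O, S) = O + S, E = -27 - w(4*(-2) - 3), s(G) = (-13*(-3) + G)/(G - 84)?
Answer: -1346/45 ≈ -29.911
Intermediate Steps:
s(G) = (39 + G)/(-84 + G)
E = -16 (E = -27 - (4*(-2) - 3) = -27 - (-8 - 3) = -27 - 1*(-11) = -27 + 11 = -16)
s(-51) + k(-14, E) = (39 - 51)/(-84 - 51) + (-14 - 16) = -12/(-135) - 30 = -1/135*(-12) - 30 = 4/45 - 30 = -1346/45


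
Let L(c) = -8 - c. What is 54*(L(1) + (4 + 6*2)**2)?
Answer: 13338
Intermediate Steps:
54*(L(1) + (4 + 6*2)**2) = 54*((-8 - 1*1) + (4 + 6*2)**2) = 54*((-8 - 1) + (4 + 12)**2) = 54*(-9 + 16**2) = 54*(-9 + 256) = 54*247 = 13338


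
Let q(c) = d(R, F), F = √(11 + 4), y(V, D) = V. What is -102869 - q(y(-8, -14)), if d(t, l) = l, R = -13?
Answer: -102869 - √15 ≈ -1.0287e+5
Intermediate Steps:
F = √15 ≈ 3.8730
q(c) = √15
-102869 - q(y(-8, -14)) = -102869 - √15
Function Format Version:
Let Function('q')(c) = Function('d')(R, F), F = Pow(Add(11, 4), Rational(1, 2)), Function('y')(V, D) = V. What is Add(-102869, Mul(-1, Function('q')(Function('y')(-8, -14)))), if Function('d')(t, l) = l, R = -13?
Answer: Add(-102869, Mul(-1, Pow(15, Rational(1, 2)))) ≈ -1.0287e+5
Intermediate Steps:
F = Pow(15, Rational(1, 2)) ≈ 3.8730
Function('q')(c) = Pow(15, Rational(1, 2))
Add(-102869, Mul(-1, Function('q')(Function('y')(-8, -14)))) = Add(-102869, Mul(-1, Pow(15, Rational(1, 2))))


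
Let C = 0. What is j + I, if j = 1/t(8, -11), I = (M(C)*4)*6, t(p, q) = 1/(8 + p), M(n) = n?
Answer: 16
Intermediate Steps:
I = 0 (I = (0*4)*6 = 0*6 = 0)
j = 16 (j = 1/(1/(8 + 8)) = 1/(1/16) = 16)
j + I = 16 + 0 = 16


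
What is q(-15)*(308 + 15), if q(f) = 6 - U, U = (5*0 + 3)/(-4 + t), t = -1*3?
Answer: 14535/7 ≈ 2076.4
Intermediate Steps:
t = -3
U = -3/7 (U = (5*0 + 3)/(-4 - 3) = (0 + 3)/(-7) = 3*(-⅐) = -3/7 ≈ -0.42857)
q(f) = 45/7 (q(f) = 6 - 1*(-3/7) = 6 + 3/7 = 45/7)
q(-15)*(308 + 15) = 45*(308 + 15)/7 = (45/7)*323 = 14535/7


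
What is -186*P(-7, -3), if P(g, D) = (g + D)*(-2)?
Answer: -3720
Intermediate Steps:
P(g, D) = -2*D - 2*g (P(g, D) = (D + g)*(-2) = -2*D - 2*g)
-186*P(-7, -3) = -186*(-2*(-3) - 2*(-7)) = -186*(6 + 14) = -186*20 = -3720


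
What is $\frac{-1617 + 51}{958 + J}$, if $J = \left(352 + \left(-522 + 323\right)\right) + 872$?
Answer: $- \frac{522}{661} \approx -0.78971$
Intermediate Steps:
$J = 1025$ ($J = \left(352 - 199\right) + 872 = 153 + 872 = 1025$)
$\frac{-1617 + 51}{958 + J} = \frac{-1617 + 51}{958 + 1025} = - \frac{1566}{1983} = \left(-1566\right) \frac{1}{1983} = - \frac{522}{661}$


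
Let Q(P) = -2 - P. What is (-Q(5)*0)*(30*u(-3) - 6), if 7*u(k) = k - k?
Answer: 0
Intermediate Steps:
u(k) = 0 (u(k) = (k - k)/7 = (⅐)*0 = 0)
(-Q(5)*0)*(30*u(-3) - 6) = (-(-2 - 1*5)*0)*(30*0 - 6) = (-(-2 - 5)*0)*(0 - 6) = (-1*(-7)*0)*(-6) = (7*0)*(-6) = 0*(-6) = 0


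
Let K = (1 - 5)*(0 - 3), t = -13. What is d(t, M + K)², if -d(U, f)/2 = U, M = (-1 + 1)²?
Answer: 676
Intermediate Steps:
M = 0 (M = 0² = 0)
K = 12 (K = -4*(-3) = 12)
d(U, f) = -2*U
d(t, M + K)² = (-2*(-13))² = 26² = 676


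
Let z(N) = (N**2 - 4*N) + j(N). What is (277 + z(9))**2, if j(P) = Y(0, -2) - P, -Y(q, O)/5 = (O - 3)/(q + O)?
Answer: 361201/4 ≈ 90300.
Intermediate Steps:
Y(q, O) = -5*(-3 + O)/(O + q) (Y(q, O) = -5*(O - 3)/(q + O) = -5*(-3 + O)/(O + q))
j(P) = -25/2 - P (j(P) = 5*(3 - 1*(-2))/(-2 + 0) - P = 5*(3 + 2)/(-2) - P = 5*(-1/2)*5 - P = -25/2 - P)
z(N) = -25/2 + N**2 - 5*N (z(N) = (N**2 - 4*N) + (-25/2 - N) = -25/2 + N**2 - 5*N)
(277 + z(9))**2 = (277 + (-25/2 + 9**2 - 5*9))**2 = (277 + (-25/2 + 81 - 45))**2 = (277 + 47/2)**2 = (601/2)**2 = 361201/4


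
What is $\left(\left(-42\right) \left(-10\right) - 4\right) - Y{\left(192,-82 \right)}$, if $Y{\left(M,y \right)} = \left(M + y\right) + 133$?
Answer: $173$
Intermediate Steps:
$Y{\left(M,y \right)} = 133 + M + y$
$\left(\left(-42\right) \left(-10\right) - 4\right) - Y{\left(192,-82 \right)} = \left(\left(-42\right) \left(-10\right) - 4\right) - \left(133 + 192 - 82\right) = \left(420 - 4\right) - 243 = 416 - 243 = 173$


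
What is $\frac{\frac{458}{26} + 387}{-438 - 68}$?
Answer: $- \frac{2630}{3289} \approx -0.79963$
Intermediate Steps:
$\frac{\frac{458}{26} + 387}{-438 - 68} = \frac{458 \cdot \frac{1}{26} + 387}{-506} = \left(\frac{229}{13} + 387\right) \left(- \frac{1}{506}\right) = \frac{5260}{13} \left(- \frac{1}{506}\right) = - \frac{2630}{3289}$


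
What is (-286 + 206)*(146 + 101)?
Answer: -19760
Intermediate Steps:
(-286 + 206)*(146 + 101) = -80*247 = -19760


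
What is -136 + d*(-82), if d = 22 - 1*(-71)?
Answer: -7762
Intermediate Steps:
d = 93 (d = 22 + 71 = 93)
-136 + d*(-82) = -136 + 93*(-82) = -136 - 7626 = -7762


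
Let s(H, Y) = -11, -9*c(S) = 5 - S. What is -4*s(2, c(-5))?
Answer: 44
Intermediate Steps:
c(S) = -5/9 + S/9 (c(S) = -(5 - S)/9 = -5/9 + S/9)
-4*s(2, c(-5)) = -4*(-11) = 44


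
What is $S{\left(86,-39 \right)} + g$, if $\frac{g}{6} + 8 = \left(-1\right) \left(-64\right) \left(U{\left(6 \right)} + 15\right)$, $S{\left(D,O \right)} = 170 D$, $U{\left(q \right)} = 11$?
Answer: $24556$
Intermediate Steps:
$g = 9936$ ($g = -48 + 6 \left(-1\right) \left(-64\right) \left(11 + 15\right) = -48 + 6 \cdot 64 \cdot 26 = -48 + 6 \cdot 1664 = -48 + 9984 = 9936$)
$S{\left(86,-39 \right)} + g = 170 \cdot 86 + 9936 = 14620 + 9936 = 24556$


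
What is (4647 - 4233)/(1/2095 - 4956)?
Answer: -867330/10382819 ≈ -0.083535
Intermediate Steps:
(4647 - 4233)/(1/2095 - 4956) = 414/(1/2095 - 4956) = 414/(-10382819/2095) = 414*(-2095/10382819) = -867330/10382819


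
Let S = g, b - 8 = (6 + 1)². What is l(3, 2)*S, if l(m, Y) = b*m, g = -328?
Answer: -56088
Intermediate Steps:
b = 57 (b = 8 + (6 + 1)² = 8 + 7² = 8 + 49 = 57)
l(m, Y) = 57*m
S = -328
l(3, 2)*S = (57*3)*(-328) = 171*(-328) = -56088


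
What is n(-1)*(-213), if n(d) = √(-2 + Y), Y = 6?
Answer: -426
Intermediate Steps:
n(d) = 2 (n(d) = √(-2 + 6) = √4 = 2)
n(-1)*(-213) = 2*(-213) = -426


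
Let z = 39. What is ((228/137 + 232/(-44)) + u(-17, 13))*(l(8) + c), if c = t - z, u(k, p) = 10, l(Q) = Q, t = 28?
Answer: -28896/1507 ≈ -19.175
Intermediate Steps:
c = -11 (c = 28 - 1*39 = 28 - 39 = -11)
((228/137 + 232/(-44)) + u(-17, 13))*(l(8) + c) = ((228/137 + 232/(-44)) + 10)*(8 - 11) = ((228*(1/137) + 232*(-1/44)) + 10)*(-3) = ((228/137 - 58/11) + 10)*(-3) = (-5438/1507 + 10)*(-3) = (9632/1507)*(-3) = -28896/1507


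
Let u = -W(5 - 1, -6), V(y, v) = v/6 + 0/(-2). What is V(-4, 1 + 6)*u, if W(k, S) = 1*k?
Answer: -14/3 ≈ -4.6667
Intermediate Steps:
V(y, v) = v/6 (V(y, v) = v*(⅙) + 0*(-½) = v/6 + 0 = v/6)
W(k, S) = k
u = -4 (u = -(5 - 1) = -1*4 = -4)
V(-4, 1 + 6)*u = ((1 + 6)/6)*(-4) = ((⅙)*7)*(-4) = (7/6)*(-4) = -14/3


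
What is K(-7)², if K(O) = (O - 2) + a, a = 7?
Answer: 4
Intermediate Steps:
K(O) = 5 + O (K(O) = (O - 2) + 7 = (-2 + O) + 7 = 5 + O)
K(-7)² = (5 - 7)² = (-2)² = 4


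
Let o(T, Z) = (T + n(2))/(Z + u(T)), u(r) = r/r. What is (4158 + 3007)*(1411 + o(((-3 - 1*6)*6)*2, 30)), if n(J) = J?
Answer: 312644775/31 ≈ 1.0085e+7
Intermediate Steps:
u(r) = 1
o(T, Z) = (2 + T)/(1 + Z) (o(T, Z) = (T + 2)/(Z + 1) = (2 + T)/(1 + Z))
(4158 + 3007)*(1411 + o(((-3 - 1*6)*6)*2, 30)) = (4158 + 3007)*(1411 + (2 + ((-3 - 1*6)*6)*2)/(1 + 30)) = 7165*(1411 + (2 + ((-3 - 6)*6)*2)/31) = 7165*(1411 + (2 - 9*6*2)/31) = 7165*(1411 + (2 - 54*2)/31) = 7165*(1411 + (2 - 108)/31) = 7165*(1411 + (1/31)*(-106)) = 7165*(1411 - 106/31) = 7165*(43635/31) = 312644775/31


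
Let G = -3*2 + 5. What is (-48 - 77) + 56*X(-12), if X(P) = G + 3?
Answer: -13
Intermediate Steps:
G = -1 (G = -6 + 5 = -1)
X(P) = 2 (X(P) = -1 + 3 = 2)
(-48 - 77) + 56*X(-12) = (-48 - 77) + 56*2 = -125 + 112 = -13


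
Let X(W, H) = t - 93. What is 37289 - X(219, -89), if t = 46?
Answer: 37336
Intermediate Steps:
X(W, H) = -47 (X(W, H) = 46 - 93 = -47)
37289 - X(219, -89) = 37289 - 1*(-47) = 37289 + 47 = 37336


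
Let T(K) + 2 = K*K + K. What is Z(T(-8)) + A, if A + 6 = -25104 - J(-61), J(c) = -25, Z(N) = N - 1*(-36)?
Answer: -24995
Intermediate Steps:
T(K) = -2 + K + K**2 (T(K) = -2 + (K*K + K) = -2 + (K**2 + K) = -2 + (K + K**2) = -2 + K + K**2)
Z(N) = 36 + N (Z(N) = N + 36 = 36 + N)
A = -25085 (A = -6 + (-25104 - 1*(-25)) = -6 + (-25104 + 25) = -6 - 25079 = -25085)
Z(T(-8)) + A = (36 + (-2 - 8 + (-8)**2)) - 25085 = (36 + (-2 - 8 + 64)) - 25085 = (36 + 54) - 25085 = 90 - 25085 = -24995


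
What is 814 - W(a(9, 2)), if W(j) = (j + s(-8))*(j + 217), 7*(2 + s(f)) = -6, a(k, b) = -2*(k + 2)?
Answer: 39628/7 ≈ 5661.1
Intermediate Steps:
a(k, b) = -4 - 2*k (a(k, b) = -2*(2 + k) = -4 - 2*k)
s(f) = -20/7 (s(f) = -2 + (⅐)*(-6) = -2 - 6/7 = -20/7)
W(j) = (217 + j)*(-20/7 + j) (W(j) = (j - 20/7)*(j + 217) = (-20/7 + j)*(217 + j) = (217 + j)*(-20/7 + j))
814 - W(a(9, 2)) = 814 - (-620 + (-4 - 2*9)² + 1499*(-4 - 2*9)/7) = 814 - (-620 + (-4 - 18)² + 1499*(-4 - 18)/7) = 814 - (-620 + (-22)² + (1499/7)*(-22)) = 814 - (-620 + 484 - 32978/7) = 814 - 1*(-33930/7) = 814 + 33930/7 = 39628/7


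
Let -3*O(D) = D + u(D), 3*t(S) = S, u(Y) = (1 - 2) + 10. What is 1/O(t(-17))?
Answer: -9/10 ≈ -0.90000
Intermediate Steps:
u(Y) = 9 (u(Y) = -1 + 10 = 9)
t(S) = S/3
O(D) = -3 - D/3 (O(D) = -(D + 9)/3 = -(9 + D)/3 = -3 - D/3)
1/O(t(-17)) = 1/(-3 - (-17)/9) = 1/(-3 - ⅓*(-17/3)) = 1/(-3 + 17/9) = 1/(-10/9) = -9/10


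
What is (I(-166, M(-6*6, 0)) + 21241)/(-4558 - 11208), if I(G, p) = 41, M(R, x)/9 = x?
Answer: -10641/7883 ≈ -1.3499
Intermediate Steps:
M(R, x) = 9*x
(I(-166, M(-6*6, 0)) + 21241)/(-4558 - 11208) = (41 + 21241)/(-4558 - 11208) = 21282/(-15766) = 21282*(-1/15766) = -10641/7883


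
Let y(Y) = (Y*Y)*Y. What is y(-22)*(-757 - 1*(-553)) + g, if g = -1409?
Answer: 2170783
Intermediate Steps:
y(Y) = Y³ (y(Y) = Y²*Y = Y³)
y(-22)*(-757 - 1*(-553)) + g = (-22)³*(-757 - 1*(-553)) - 1409 = -10648*(-757 + 553) - 1409 = -10648*(-204) - 1409 = 2172192 - 1409 = 2170783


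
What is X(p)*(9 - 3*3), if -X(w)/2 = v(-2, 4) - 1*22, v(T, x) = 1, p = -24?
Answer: 0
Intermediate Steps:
X(w) = 42 (X(w) = -2*(1 - 1*22) = -2*(1 - 22) = -2*(-21) = 42)
X(p)*(9 - 3*3) = 42*(9 - 3*3) = 42*(9 - 9) = 42*0 = 0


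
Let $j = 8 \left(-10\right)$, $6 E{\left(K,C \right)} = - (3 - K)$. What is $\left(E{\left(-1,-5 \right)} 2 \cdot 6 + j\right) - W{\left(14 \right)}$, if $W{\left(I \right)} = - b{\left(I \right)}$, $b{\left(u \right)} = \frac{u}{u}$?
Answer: $-87$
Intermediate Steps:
$E{\left(K,C \right)} = - \frac{1}{2} + \frac{K}{6}$ ($E{\left(K,C \right)} = \frac{\left(-1\right) \left(3 - K\right)}{6} = \frac{-3 + K}{6} = - \frac{1}{2} + \frac{K}{6}$)
$b{\left(u \right)} = 1$
$j = -80$
$W{\left(I \right)} = -1$ ($W{\left(I \right)} = \left(-1\right) 1 = -1$)
$\left(E{\left(-1,-5 \right)} 2 \cdot 6 + j\right) - W{\left(14 \right)} = \left(\left(- \frac{1}{2} + \frac{1}{6} \left(-1\right)\right) 2 \cdot 6 - 80\right) - -1 = \left(\left(- \frac{1}{2} - \frac{1}{6}\right) 2 \cdot 6 - 80\right) + 1 = \left(\left(- \frac{2}{3}\right) 2 \cdot 6 - 80\right) + 1 = \left(\left(- \frac{4}{3}\right) 6 - 80\right) + 1 = \left(-8 - 80\right) + 1 = -88 + 1 = -87$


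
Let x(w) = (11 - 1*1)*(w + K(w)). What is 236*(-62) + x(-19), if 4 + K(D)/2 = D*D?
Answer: -7682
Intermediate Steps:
K(D) = -8 + 2*D**2 (K(D) = -8 + 2*(D*D) = -8 + 2*D**2)
x(w) = -80 + 10*w + 20*w**2 (x(w) = (11 - 1*1)*(w + (-8 + 2*w**2)) = (11 - 1)*(-8 + w + 2*w**2) = 10*(-8 + w + 2*w**2) = -80 + 10*w + 20*w**2)
236*(-62) + x(-19) = 236*(-62) + (-80 + 10*(-19) + 20*(-19)**2) = -14632 + (-80 - 190 + 20*361) = -14632 + (-80 - 190 + 7220) = -14632 + 6950 = -7682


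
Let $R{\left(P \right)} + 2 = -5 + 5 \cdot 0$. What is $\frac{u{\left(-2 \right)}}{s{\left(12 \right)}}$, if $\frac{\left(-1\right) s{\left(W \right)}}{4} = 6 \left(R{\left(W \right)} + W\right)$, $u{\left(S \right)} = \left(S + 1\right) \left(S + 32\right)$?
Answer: $\frac{1}{4} \approx 0.25$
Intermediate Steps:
$R{\left(P \right)} = -7$ ($R{\left(P \right)} = -2 + \left(-5 + 5 \cdot 0\right) = -2 + \left(-5 + 0\right) = -2 - 5 = -7$)
$u{\left(S \right)} = \left(1 + S\right) \left(32 + S\right)$
$s{\left(W \right)} = 168 - 24 W$ ($s{\left(W \right)} = - 4 \cdot 6 \left(-7 + W\right) = - 4 \left(-42 + 6 W\right) = 168 - 24 W$)
$\frac{u{\left(-2 \right)}}{s{\left(12 \right)}} = \frac{32 + \left(-2\right)^{2} + 33 \left(-2\right)}{168 - 288} = \frac{32 + 4 - 66}{168 - 288} = - \frac{30}{-120} = \left(-30\right) \left(- \frac{1}{120}\right) = \frac{1}{4}$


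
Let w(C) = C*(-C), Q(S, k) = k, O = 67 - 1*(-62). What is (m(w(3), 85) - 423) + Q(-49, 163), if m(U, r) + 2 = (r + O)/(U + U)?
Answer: -2465/9 ≈ -273.89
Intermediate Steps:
O = 129 (O = 67 + 62 = 129)
w(C) = -C**2
m(U, r) = -2 + (129 + r)/(2*U) (m(U, r) = -2 + (r + 129)/(U + U) = -2 + (129 + r)/((2*U)) = -2 + (129 + r)*(1/(2*U)) = -2 + (129 + r)/(2*U))
(m(w(3), 85) - 423) + Q(-49, 163) = ((129 + 85 - (-4)*3**2)/(2*((-1*3**2))) - 423) + 163 = ((129 + 85 - (-4)*9)/(2*((-1*9))) - 423) + 163 = ((1/2)*(129 + 85 - 4*(-9))/(-9) - 423) + 163 = ((1/2)*(-1/9)*(129 + 85 + 36) - 423) + 163 = ((1/2)*(-1/9)*250 - 423) + 163 = (-125/9 - 423) + 163 = -3932/9 + 163 = -2465/9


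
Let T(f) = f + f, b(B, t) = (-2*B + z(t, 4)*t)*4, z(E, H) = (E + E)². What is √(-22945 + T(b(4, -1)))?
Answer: I*√23041 ≈ 151.79*I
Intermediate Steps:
z(E, H) = 4*E² (z(E, H) = (2*E)² = 4*E²)
b(B, t) = -8*B + 16*t³ (b(B, t) = (-2*B + (4*t²)*t)*4 = (-2*B + 4*t³)*4 = -8*B + 16*t³)
T(f) = 2*f
√(-22945 + T(b(4, -1))) = √(-22945 + 2*(-8*4 + 16*(-1)³)) = √(-22945 + 2*(-32 + 16*(-1))) = √(-22945 + 2*(-32 - 16)) = √(-22945 + 2*(-48)) = √(-22945 - 96) = √(-23041) = I*√23041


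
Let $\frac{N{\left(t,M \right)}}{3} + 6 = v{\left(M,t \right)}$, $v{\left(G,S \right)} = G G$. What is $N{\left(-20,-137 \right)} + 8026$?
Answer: $64315$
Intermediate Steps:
$v{\left(G,S \right)} = G^{2}$
$N{\left(t,M \right)} = -18 + 3 M^{2}$
$N{\left(-20,-137 \right)} + 8026 = \left(-18 + 3 \left(-137\right)^{2}\right) + 8026 = \left(-18 + 3 \cdot 18769\right) + 8026 = \left(-18 + 56307\right) + 8026 = 56289 + 8026 = 64315$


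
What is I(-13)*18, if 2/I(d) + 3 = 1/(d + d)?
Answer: -936/79 ≈ -11.848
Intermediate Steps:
I(d) = 2/(-3 + 1/(2*d)) (I(d) = 2/(-3 + 1/(d + d)) = 2/(-3 + 1/(2*d)))
I(-13)*18 = -4*(-13)/(-1 + 6*(-13))*18 = -4*(-13)/(-1 - 78)*18 = -4*(-13)/(-79)*18 = -4*(-13)*(-1/79)*18 = -52/79*18 = -936/79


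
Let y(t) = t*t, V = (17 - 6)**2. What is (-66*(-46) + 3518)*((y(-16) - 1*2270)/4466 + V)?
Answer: 60836036/77 ≈ 7.9008e+5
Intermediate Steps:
V = 121 (V = 11**2 = 121)
y(t) = t**2
(-66*(-46) + 3518)*((y(-16) - 1*2270)/4466 + V) = (-66*(-46) + 3518)*(((-16)**2 - 1*2270)/4466 + 121) = (3036 + 3518)*((256 - 2270)*(1/4466) + 121) = 6554*(-2014*1/4466 + 121) = 6554*(-1007/2233 + 121) = 6554*(269186/2233) = 60836036/77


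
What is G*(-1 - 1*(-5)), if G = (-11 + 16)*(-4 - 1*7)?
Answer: -220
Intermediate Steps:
G = -55 (G = 5*(-4 - 7) = 5*(-11) = -55)
G*(-1 - 1*(-5)) = -55*(-1 - 1*(-5)) = -55*(-1 + 5) = -55*4 = -220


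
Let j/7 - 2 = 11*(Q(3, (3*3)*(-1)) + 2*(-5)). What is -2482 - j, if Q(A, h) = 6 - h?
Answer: -2881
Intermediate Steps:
j = 399 (j = 14 + 7*(11*((6 - 3*3*(-1)) + 2*(-5))) = 14 + 7*(11*((6 - 9*(-1)) - 10)) = 14 + 7*(11*((6 - 1*(-9)) - 10)) = 14 + 7*(11*((6 + 9) - 10)) = 14 + 7*(11*(15 - 10)) = 14 + 7*(11*5) = 14 + 7*55 = 14 + 385 = 399)
-2482 - j = -2482 - 1*399 = -2482 - 399 = -2881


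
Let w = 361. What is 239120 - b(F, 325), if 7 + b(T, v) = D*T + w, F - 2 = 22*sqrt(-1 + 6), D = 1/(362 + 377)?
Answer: 176448072/739 - 22*sqrt(5)/739 ≈ 2.3877e+5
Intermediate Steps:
D = 1/739 ≈ 0.0013532
F = 2 + 22*sqrt(5) (F = 2 + 22*sqrt(-1 + 6) = 2 + 22*sqrt(5) ≈ 51.193)
b(T, v) = 354 + T/739 (b(T, v) = -7 + (T/739 + 361) = -7 + (361 + T/739) = 354 + T/739)
239120 - b(F, 325) = 239120 - (354 + (2 + 22*sqrt(5))/739) = 239120 - (354 + (2/739 + 22*sqrt(5)/739)) = 239120 - (261608/739 + 22*sqrt(5)/739) = 239120 + (-261608/739 - 22*sqrt(5)/739) = 176448072/739 - 22*sqrt(5)/739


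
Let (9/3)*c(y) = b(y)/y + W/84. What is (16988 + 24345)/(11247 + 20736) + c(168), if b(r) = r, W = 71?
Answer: 732061/383796 ≈ 1.9074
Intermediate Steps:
c(y) = 155/252 (c(y) = (y/y + 71/84)/3 = (1 + 71*(1/84))/3 = (1 + 71/84)/3 = (⅓)*(155/84) = 155/252)
(16988 + 24345)/(11247 + 20736) + c(168) = (16988 + 24345)/(11247 + 20736) + 155/252 = 41333/31983 + 155/252 = 732061/383796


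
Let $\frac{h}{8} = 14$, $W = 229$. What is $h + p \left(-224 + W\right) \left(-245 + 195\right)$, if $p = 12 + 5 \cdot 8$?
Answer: $-12888$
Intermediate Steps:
$h = 112$ ($h = 8 \cdot 14 = 112$)
$p = 52$ ($p = 12 + 40 = 52$)
$h + p \left(-224 + W\right) \left(-245 + 195\right) = 112 + 52 \left(-224 + 229\right) \left(-245 + 195\right) = 112 + 52 \cdot 5 \left(-50\right) = 112 + 52 \left(-250\right) = 112 - 13000 = -12888$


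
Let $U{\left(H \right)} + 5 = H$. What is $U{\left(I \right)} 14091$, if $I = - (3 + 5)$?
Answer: $-183183$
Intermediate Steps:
$I = -8$ ($I = \left(-1\right) 8 = -8$)
$U{\left(H \right)} = -5 + H$
$U{\left(I \right)} 14091 = \left(-5 - 8\right) 14091 = \left(-13\right) 14091 = -183183$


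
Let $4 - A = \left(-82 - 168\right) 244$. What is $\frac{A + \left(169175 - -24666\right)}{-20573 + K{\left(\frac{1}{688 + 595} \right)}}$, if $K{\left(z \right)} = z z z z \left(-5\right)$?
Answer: $- \frac{690530304565487245}{55744785873082738} \approx -12.387$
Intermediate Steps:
$A = 61004$ ($A = 4 - \left(-82 - 168\right) 244 = 4 - \left(-250\right) 244 = 4 - -61000 = 4 + 61000 = 61004$)
$K{\left(z \right)} = - 5 z^{4}$ ($K{\left(z \right)} = z^{2} z^{2} \left(-5\right) = z^{2} \left(- 5 z^{2}\right) = - 5 z^{4}$)
$\frac{A + \left(169175 - -24666\right)}{-20573 + K{\left(\frac{1}{688 + 595} \right)}} = \frac{61004 + \left(169175 - -24666\right)}{-20573 - 5 \left(\frac{1}{688 + 595}\right)^{4}} = \frac{61004 + \left(169175 + 24666\right)}{-20573 - 5 \left(\frac{1}{1283}\right)^{4}} = \frac{61004 + 193841}{-20573 - \frac{5}{2709608995921}} = \frac{254845}{-20573 - \frac{5}{2709608995921}} = \frac{254845}{- \frac{55744785873082738}{2709608995921}} = 254845 \left(- \frac{2709608995921}{55744785873082738}\right) = - \frac{690530304565487245}{55744785873082738}$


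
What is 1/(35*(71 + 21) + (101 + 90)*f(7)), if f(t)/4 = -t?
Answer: -1/2128 ≈ -0.00046992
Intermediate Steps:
f(t) = -4*t (f(t) = 4*(-t) = -4*t)
1/(35*(71 + 21) + (101 + 90)*f(7)) = 1/(35*(71 + 21) + (101 + 90)*(-4*7)) = 1/(35*92 + 191*(-28)) = 1/(3220 - 5348) = 1/(-2128) = -1/2128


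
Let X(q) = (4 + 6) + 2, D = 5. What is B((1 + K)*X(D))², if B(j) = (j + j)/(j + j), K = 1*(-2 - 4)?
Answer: 1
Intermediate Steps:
K = -6 (K = 1*(-6) = -6)
X(q) = 12 (X(q) = 10 + 2 = 12)
B(j) = 1 (B(j) = (2*j)/((2*j)) = (2*j)*(1/(2*j)) = 1)
B((1 + K)*X(D))² = 1² = 1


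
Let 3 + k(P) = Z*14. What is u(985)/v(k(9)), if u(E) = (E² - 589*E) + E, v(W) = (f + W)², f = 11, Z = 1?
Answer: 391045/484 ≈ 807.94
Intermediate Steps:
k(P) = 11 (k(P) = -3 + 1*14 = -3 + 14 = 11)
v(W) = (11 + W)²
u(E) = E² - 588*E
u(985)/v(k(9)) = (985*(-588 + 985))/((11 + 11)²) = (985*397)/(22²) = 391045/484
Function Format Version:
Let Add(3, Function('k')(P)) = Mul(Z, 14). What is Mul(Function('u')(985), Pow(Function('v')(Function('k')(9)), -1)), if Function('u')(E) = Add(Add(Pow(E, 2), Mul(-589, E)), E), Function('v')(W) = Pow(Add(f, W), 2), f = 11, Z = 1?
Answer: Rational(391045, 484) ≈ 807.94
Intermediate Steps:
Function('k')(P) = 11 (Function('k')(P) = Add(-3, Mul(1, 14)) = Add(-3, 14) = 11)
Function('v')(W) = Pow(Add(11, W), 2)
Function('u')(E) = Add(Pow(E, 2), Mul(-588, E))
Mul(Function('u')(985), Pow(Function('v')(Function('k')(9)), -1)) = Mul(Mul(985, Add(-588, 985)), Pow(Pow(Add(11, 11), 2), -1)) = Mul(Mul(985, 397), Pow(Pow(22, 2), -1)) = Mul(391045, Pow(484, -1)) = Mul(391045, Rational(1, 484)) = Rational(391045, 484)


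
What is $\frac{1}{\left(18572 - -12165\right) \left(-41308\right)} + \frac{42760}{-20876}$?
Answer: $- \frac{13572921922459}{6626480775124} \approx -2.0483$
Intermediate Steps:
$\frac{1}{\left(18572 - -12165\right) \left(-41308\right)} + \frac{42760}{-20876} = \frac{1}{18572 + 12165} \left(- \frac{1}{41308}\right) + 42760 \left(- \frac{1}{20876}\right) = \frac{1}{30737} \left(- \frac{1}{41308}\right) - \frac{10690}{5219} = - \frac{1}{1269683996} - \frac{10690}{5219} = - \frac{13572921922459}{6626480775124}$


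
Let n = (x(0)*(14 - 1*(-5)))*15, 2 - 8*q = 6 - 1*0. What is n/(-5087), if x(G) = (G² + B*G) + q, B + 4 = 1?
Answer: 285/10174 ≈ 0.028013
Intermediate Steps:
B = -3 (B = -4 + 1 = -3)
q = -½ (q = ¼ - (6 - 1*0)/8 = ¼ - (6 + 0)/8 = ¼ - ⅛*6 = ¼ - ¾ = -½ ≈ -0.50000)
x(G) = -½ + G² - 3*G (x(G) = (G² - 3*G) - ½ = -½ + G² - 3*G)
n = -285/2 (n = ((-½ + 0² - 3*0)*(14 - 1*(-5)))*15 = ((-½ + 0 + 0)*(14 + 5))*15 = -½*19*15 = -19/2*15 = -285/2 ≈ -142.50)
n/(-5087) = -285/2/(-5087) = -285/2*(-1/5087) = 285/10174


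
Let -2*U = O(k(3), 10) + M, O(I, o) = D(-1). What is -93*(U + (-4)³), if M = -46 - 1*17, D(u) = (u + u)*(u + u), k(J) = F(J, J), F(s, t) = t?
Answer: 6417/2 ≈ 3208.5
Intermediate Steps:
k(J) = J
D(u) = 4*u² (D(u) = (2*u)*(2*u) = 4*u²)
O(I, o) = 4 (O(I, o) = 4*(-1)² = 4*1 = 4)
M = -63 (M = -46 - 17 = -63)
U = 59/2 (U = -(4 - 63)/2 = -½*(-59) = 59/2 ≈ 29.500)
-93*(U + (-4)³) = -93*(59/2 + (-4)³) = -93*(59/2 - 64) = -93*(-69/2) = 6417/2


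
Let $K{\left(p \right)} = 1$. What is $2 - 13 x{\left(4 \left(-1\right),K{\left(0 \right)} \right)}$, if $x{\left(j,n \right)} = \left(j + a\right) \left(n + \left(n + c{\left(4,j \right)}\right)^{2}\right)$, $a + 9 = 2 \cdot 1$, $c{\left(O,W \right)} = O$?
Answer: $3720$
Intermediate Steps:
$a = -7$ ($a = -9 + 2 \cdot 1 = -9 + 2 = -7$)
$x{\left(j,n \right)} = \left(-7 + j\right) \left(n + \left(4 + n\right)^{2}\right)$ ($x{\left(j,n \right)} = \left(j - 7\right) \left(n + \left(n + 4\right)^{2}\right) = \left(-7 + j\right) \left(n + \left(4 + n\right)^{2}\right)$)
$2 - 13 x{\left(4 \left(-1\right),K{\left(0 \right)} \right)} = 2 - 13 \left(\left(-7\right) 1 - 7 \left(4 + 1\right)^{2} + 4 \left(-1\right) 1 + 4 \left(-1\right) \left(4 + 1\right)^{2}\right) = 2 - 13 \left(-7 - 7 \cdot 5^{2} - 4 - 4 \cdot 5^{2}\right) = 2 - 13 \left(-7 - 175 - 4 - 100\right) = 2 - -3718 = 2 + 3718 = 3720$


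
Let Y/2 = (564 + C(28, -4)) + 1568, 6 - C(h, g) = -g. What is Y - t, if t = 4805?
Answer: -537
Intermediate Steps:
C(h, g) = 6 + g (C(h, g) = 6 - (-1)*g = 6 + g)
Y = 4268 (Y = 2*((564 + (6 - 4)) + 1568) = 2*((564 + 2) + 1568) = 2*(566 + 1568) = 2*2134 = 4268)
Y - t = 4268 - 1*4805 = 4268 - 4805 = -537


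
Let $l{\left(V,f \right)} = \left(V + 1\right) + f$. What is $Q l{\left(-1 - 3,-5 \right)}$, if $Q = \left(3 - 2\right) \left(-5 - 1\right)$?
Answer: $48$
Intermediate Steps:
$l{\left(V,f \right)} = 1 + V + f$ ($l{\left(V,f \right)} = \left(1 + V\right) + f = 1 + V + f$)
$Q = -6$ ($Q = 1 \left(-6\right) = -6$)
$Q l{\left(-1 - 3,-5 \right)} = - 6 \left(1 - 4 - 5\right) = \left(-6\right) \left(-8\right) = 48$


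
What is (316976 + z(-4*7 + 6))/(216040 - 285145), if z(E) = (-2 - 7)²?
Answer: -317057/69105 ≈ -4.5880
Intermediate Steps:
z(E) = 81 (z(E) = (-9)² = 81)
(316976 + z(-4*7 + 6))/(216040 - 285145) = (316976 + 81)/(216040 - 285145) = 317057/(-69105) = 317057*(-1/69105) = -317057/69105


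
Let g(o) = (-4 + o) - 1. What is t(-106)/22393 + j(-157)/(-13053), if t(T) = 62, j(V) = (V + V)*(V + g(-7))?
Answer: -1187497652/292295829 ≈ -4.0627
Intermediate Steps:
g(o) = -5 + o
j(V) = 2*V*(-12 + V) (j(V) = (V + V)*(V + (-5 - 7)) = (2*V)*(V - 12) = (2*V)*(-12 + V) = 2*V*(-12 + V))
t(-106)/22393 + j(-157)/(-13053) = 62/22393 + (2*(-157)*(-12 - 157))/(-13053) = 62*(1/22393) + (2*(-157)*(-169))*(-1/13053) = 62/22393 + 53066*(-1/13053) = 62/22393 - 53066/13053 = -1187497652/292295829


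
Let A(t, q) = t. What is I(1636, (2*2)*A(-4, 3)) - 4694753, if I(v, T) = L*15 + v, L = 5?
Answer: -4693042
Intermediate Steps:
I(v, T) = 75 + v (I(v, T) = 5*15 + v = 75 + v)
I(1636, (2*2)*A(-4, 3)) - 4694753 = (75 + 1636) - 4694753 = 1711 - 4694753 = -4693042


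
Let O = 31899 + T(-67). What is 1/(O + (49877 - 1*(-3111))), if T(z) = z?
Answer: 1/84820 ≈ 1.1790e-5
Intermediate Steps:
O = 31832 (O = 31899 - 67 = 31832)
1/(O + (49877 - 1*(-3111))) = 1/(31832 + (49877 - 1*(-3111))) = 1/(31832 + (49877 + 3111)) = 1/(31832 + 52988) = 1/84820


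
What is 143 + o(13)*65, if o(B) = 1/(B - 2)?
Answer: 1638/11 ≈ 148.91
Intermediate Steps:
o(B) = 1/(-2 + B)
143 + o(13)*65 = 143 + 65/(-2 + 13) = 143 + 65/11 = 1638/11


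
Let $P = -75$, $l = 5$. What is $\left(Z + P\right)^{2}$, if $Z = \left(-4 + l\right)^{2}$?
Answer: $5476$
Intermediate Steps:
$Z = 1$ ($Z = \left(-4 + 5\right)^{2} = 1^{2} = 1$)
$\left(Z + P\right)^{2} = \left(1 - 75\right)^{2} = \left(-74\right)^{2} = 5476$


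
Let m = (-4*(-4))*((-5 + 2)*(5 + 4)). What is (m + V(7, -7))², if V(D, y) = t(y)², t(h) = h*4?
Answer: 123904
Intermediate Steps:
t(h) = 4*h
V(D, y) = 16*y² (V(D, y) = (4*y)² = 16*y²)
m = -432 (m = 16*(-3*9) = 16*(-27) = -432)
(m + V(7, -7))² = (-432 + 16*(-7)²)² = (-432 + 16*49)² = (-432 + 784)² = 352² = 123904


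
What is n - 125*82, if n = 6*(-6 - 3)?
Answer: -10304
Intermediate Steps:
n = -54 (n = 6*(-9) = -54)
n - 125*82 = -54 - 125*82 = -54 - 10250 = -10304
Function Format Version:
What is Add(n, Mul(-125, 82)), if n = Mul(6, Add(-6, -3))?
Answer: -10304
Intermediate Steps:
n = -54 (n = Mul(6, -9) = -54)
Add(n, Mul(-125, 82)) = Add(-54, Mul(-125, 82)) = Add(-54, -10250) = -10304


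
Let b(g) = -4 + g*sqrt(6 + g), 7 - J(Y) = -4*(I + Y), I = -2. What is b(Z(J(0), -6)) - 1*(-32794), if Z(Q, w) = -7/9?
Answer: 32790 - 7*sqrt(47)/27 ≈ 32788.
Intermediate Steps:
J(Y) = -1 + 4*Y (J(Y) = 7 - (-4)*(-2 + Y) = 7 - (8 - 4*Y) = 7 + (-8 + 4*Y) = -1 + 4*Y)
Z(Q, w) = -7/9 (Z(Q, w) = -7*1/9 = -7/9)
b(Z(J(0), -6)) - 1*(-32794) = (-4 - 7*sqrt(6 - 7/9)/9) - 1*(-32794) = (-4 - 7*sqrt(47)/27) + 32794 = 32790 - 7*sqrt(47)/27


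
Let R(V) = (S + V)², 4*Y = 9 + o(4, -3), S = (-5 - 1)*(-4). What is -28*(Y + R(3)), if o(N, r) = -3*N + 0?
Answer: -20391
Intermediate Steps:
o(N, r) = -3*N
S = 24 (S = -6*(-4) = 24)
Y = -¾ (Y = (9 - 3*4)/4 = (9 - 12)/4 = (¼)*(-3) = -¾ ≈ -0.75000)
R(V) = (24 + V)²
-28*(Y + R(3)) = -28*(-¾ + (24 + 3)²) = -28*(-¾ + 27²) = -28*(-¾ + 729) = -28*2913/4 = -20391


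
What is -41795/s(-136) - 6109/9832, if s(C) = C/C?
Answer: -410934549/9832 ≈ -41796.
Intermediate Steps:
s(C) = 1
-41795/s(-136) - 6109/9832 = -41795/1 - 6109/9832 = -41795*1 - 6109*1/9832 = -41795 - 6109/9832 = -410934549/9832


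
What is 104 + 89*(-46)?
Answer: -3990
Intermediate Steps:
104 + 89*(-46) = 104 - 4094 = -3990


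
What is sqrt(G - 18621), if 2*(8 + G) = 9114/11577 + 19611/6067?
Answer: I*sqrt(40841362662332838574)/46825106 ≈ 136.48*I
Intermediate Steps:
G = -280490453/46825106 (G = -8 + (9114/11577 + 19611/6067)/2 = -8 + (9114*(1/11577) + 19611*(1/6067))/2 = -8 + (3038/3859 + 19611/6067)/2 = -8 + (1/2)*(94110395/23412553) = -8 + 94110395/46825106 = -280490453/46825106 ≈ -5.9902)
sqrt(G - 18621) = sqrt(-280490453/46825106 - 18621) = sqrt(-872210789279/46825106) = I*sqrt(40841362662332838574)/46825106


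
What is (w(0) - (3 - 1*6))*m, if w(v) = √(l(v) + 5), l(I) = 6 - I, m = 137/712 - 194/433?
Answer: -236421/308296 - 78807*√11/308296 ≈ -1.6147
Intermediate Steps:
m = -78807/308296 (m = 137*(1/712) - 194*1/433 = 137/712 - 194/433 = -78807/308296 ≈ -0.25562)
w(v) = √(11 - v) (w(v) = √((6 - v) + 5) = √(11 - v))
(w(0) - (3 - 1*6))*m = (√(11 - 1*0) - (3 - 1*6))*(-78807/308296) = (√(11 + 0) - (3 - 6))*(-78807/308296) = (√11 - 1*(-3))*(-78807/308296) = (√11 + 3)*(-78807/308296) = (3 + √11)*(-78807/308296) = -236421/308296 - 78807*√11/308296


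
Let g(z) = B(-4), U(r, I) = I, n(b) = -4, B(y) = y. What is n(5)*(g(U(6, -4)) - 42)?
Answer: 184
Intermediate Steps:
g(z) = -4
n(5)*(g(U(6, -4)) - 42) = -4*(-4 - 42) = -4*(-46) = 184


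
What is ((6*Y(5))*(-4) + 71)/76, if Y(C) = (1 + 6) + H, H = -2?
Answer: -49/76 ≈ -0.64474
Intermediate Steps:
Y(C) = 5 (Y(C) = (1 + 6) - 2 = 7 - 2 = 5)
((6*Y(5))*(-4) + 71)/76 = ((6*5)*(-4) + 71)/76 = (30*(-4) + 71)*(1/76) = (-120 + 71)*(1/76) = -49*1/76 = -49/76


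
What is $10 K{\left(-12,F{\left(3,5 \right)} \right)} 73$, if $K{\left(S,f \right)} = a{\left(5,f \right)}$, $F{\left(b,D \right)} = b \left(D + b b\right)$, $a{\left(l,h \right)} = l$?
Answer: $3650$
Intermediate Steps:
$F{\left(b,D \right)} = b \left(D + b^{2}\right)$
$K{\left(S,f \right)} = 5$
$10 K{\left(-12,F{\left(3,5 \right)} \right)} 73 = 10 \cdot 5 \cdot 73 = 50 \cdot 73 = 3650$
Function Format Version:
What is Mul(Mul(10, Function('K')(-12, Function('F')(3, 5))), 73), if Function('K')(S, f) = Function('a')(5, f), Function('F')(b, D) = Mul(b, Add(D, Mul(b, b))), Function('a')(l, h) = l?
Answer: 3650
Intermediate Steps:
Function('F')(b, D) = Mul(b, Add(D, Pow(b, 2)))
Function('K')(S, f) = 5
Mul(Mul(10, Function('K')(-12, Function('F')(3, 5))), 73) = Mul(Mul(10, 5), 73) = Mul(50, 73) = 3650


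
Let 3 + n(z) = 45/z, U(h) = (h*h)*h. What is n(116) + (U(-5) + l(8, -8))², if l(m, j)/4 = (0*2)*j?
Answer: 1812197/116 ≈ 15622.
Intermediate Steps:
l(m, j) = 0 (l(m, j) = 4*((0*2)*j) = 4*(0*j) = 4*0 = 0)
U(h) = h³ (U(h) = h²*h = h³)
n(z) = -3 + 45/z
n(116) + (U(-5) + l(8, -8))² = (-3 + 45/116) + ((-5)³ + 0)² = (-3 + 45*(1/116)) + (-125 + 0)² = (-3 + 45/116) + (-125)² = -303/116 + 15625 = 1812197/116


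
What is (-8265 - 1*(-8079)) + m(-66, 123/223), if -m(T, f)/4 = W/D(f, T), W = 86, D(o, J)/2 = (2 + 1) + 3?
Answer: -644/3 ≈ -214.67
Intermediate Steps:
D(o, J) = 12 (D(o, J) = 2*((2 + 1) + 3) = 2*(3 + 3) = 2*6 = 12)
m(T, f) = -86/3 (m(T, f) = -344/12 = -4*43/6 = -86/3)
(-8265 - 1*(-8079)) + m(-66, 123/223) = (-8265 - 1*(-8079)) - 86/3 = (-8265 + 8079) - 86/3 = -186 - 86/3 = -644/3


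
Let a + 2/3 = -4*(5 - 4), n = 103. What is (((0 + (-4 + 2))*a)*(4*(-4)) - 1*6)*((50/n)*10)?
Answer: -233000/309 ≈ -754.04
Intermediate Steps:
a = -14/3 (a = -⅔ - 4*(5 - 4) = -⅔ - 4*1 = -⅔ - 4 = -14/3 ≈ -4.6667)
(((0 + (-4 + 2))*a)*(4*(-4)) - 1*6)*((50/n)*10) = (((0 + (-4 + 2))*(-14/3))*(4*(-4)) - 1*6)*((50/103)*10) = (((0 - 2)*(-14/3))*(-16) - 6)*((50*(1/103))*10) = (-2*(-14/3)*(-16) - 6)*((50/103)*10) = ((28/3)*(-16) - 6)*(500/103) = (-448/3 - 6)*(500/103) = -466/3*500/103 = -233000/309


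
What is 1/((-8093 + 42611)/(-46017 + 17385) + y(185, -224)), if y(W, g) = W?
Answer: 4772/877067 ≈ 0.0054409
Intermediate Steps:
1/((-8093 + 42611)/(-46017 + 17385) + y(185, -224)) = 1/((-8093 + 42611)/(-46017 + 17385) + 185) = 1/(34518/(-28632) + 185) = 1/(34518*(-1/28632) + 185) = 1/(-5753/4772 + 185) = 1/(877067/4772) = 4772/877067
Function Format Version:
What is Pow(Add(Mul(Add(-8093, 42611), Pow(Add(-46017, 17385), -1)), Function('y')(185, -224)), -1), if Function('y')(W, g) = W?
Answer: Rational(4772, 877067) ≈ 0.0054409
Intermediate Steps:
Pow(Add(Mul(Add(-8093, 42611), Pow(Add(-46017, 17385), -1)), Function('y')(185, -224)), -1) = Pow(Add(Mul(Add(-8093, 42611), Pow(Add(-46017, 17385), -1)), 185), -1) = Pow(Add(Mul(34518, Pow(-28632, -1)), 185), -1) = Pow(Add(Mul(34518, Rational(-1, 28632)), 185), -1) = Pow(Add(Rational(-5753, 4772), 185), -1) = Pow(Rational(877067, 4772), -1) = Rational(4772, 877067)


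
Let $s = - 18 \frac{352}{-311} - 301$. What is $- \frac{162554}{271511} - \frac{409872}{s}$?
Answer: $\frac{34595372399762}{23696122525} \approx 1460.0$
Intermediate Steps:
$s = - \frac{87275}{311}$ ($s = - 18 \cdot 352 \left(- \frac{1}{311}\right) - 301 = \left(-18\right) \left(- \frac{352}{311}\right) - 301 = \frac{6336}{311} - 301 = - \frac{87275}{311} \approx -280.63$)
$- \frac{162554}{271511} - \frac{409872}{s} = - \frac{162554}{271511} - \frac{409872}{- \frac{87275}{311}} = \left(-162554\right) \frac{1}{271511} - - \frac{127470192}{87275} = - \frac{162554}{271511} + \frac{127470192}{87275} = \frac{34595372399762}{23696122525}$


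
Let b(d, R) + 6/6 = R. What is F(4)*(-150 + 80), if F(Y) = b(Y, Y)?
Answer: -210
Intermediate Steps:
b(d, R) = -1 + R
F(Y) = -1 + Y
F(4)*(-150 + 80) = (-1 + 4)*(-150 + 80) = 3*(-70) = -210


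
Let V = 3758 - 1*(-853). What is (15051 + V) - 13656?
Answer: 6006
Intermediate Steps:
V = 4611 (V = 3758 + 853 = 4611)
(15051 + V) - 13656 = (15051 + 4611) - 13656 = 19662 - 13656 = 6006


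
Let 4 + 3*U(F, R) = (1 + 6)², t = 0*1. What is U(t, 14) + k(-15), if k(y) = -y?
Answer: 30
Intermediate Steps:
t = 0
U(F, R) = 15 (U(F, R) = -4/3 + (1 + 6)²/3 = -4/3 + (⅓)*7² = -4/3 + (⅓)*49 = -4/3 + 49/3 = 15)
U(t, 14) + k(-15) = 15 - 1*(-15) = 15 + 15 = 30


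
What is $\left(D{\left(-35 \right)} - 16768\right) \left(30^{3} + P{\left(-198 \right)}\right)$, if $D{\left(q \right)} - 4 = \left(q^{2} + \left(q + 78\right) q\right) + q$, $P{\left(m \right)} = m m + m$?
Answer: $-1127316474$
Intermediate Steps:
$P{\left(m \right)} = m + m^{2}$ ($P{\left(m \right)} = m^{2} + m = m + m^{2}$)
$D{\left(q \right)} = 4 + q + q^{2} + q \left(78 + q\right)$ ($D{\left(q \right)} = 4 + \left(\left(q^{2} + \left(q + 78\right) q\right) + q\right) = 4 + \left(\left(q^{2} + \left(78 + q\right) q\right) + q\right) = 4 + \left(\left(q^{2} + q \left(78 + q\right)\right) + q\right) = 4 + \left(q + q^{2} + q \left(78 + q\right)\right) = 4 + q + q^{2} + q \left(78 + q\right)$)
$\left(D{\left(-35 \right)} - 16768\right) \left(30^{3} + P{\left(-198 \right)}\right) = \left(\left(4 + 2 \left(-35\right)^{2} + 79 \left(-35\right)\right) - 16768\right) \left(30^{3} - 198 \left(1 - 198\right)\right) = \left(\left(4 + 2 \cdot 1225 - 2765\right) - 16768\right) \left(27000 - -39006\right) = \left(\left(4 + 2450 - 2765\right) - 16768\right) \left(27000 + 39006\right) = \left(-311 - 16768\right) 66006 = \left(-17079\right) 66006 = -1127316474$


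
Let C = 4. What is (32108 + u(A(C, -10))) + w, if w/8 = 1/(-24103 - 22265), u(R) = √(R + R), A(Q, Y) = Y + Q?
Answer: 186097967/5796 + 2*I*√3 ≈ 32108.0 + 3.4641*I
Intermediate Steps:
A(Q, Y) = Q + Y
u(R) = √2*√R (u(R) = √(2*R) = √2*√R)
w = -1/5796 (w = 8/(-24103 - 22265) = 8/(-46368) = 8*(-1/46368) = -1/5796 ≈ -0.00017253)
(32108 + u(A(C, -10))) + w = (32108 + √2*√(4 - 10)) - 1/5796 = (32108 + √2*√(-6)) - 1/5796 = (32108 + √2*(I*√6)) - 1/5796 = (32108 + 2*I*√3) - 1/5796 = 186097967/5796 + 2*I*√3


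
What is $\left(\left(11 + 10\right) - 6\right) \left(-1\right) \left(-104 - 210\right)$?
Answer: $4710$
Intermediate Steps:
$\left(\left(11 + 10\right) - 6\right) \left(-1\right) \left(-104 - 210\right) = \left(21 - 6\right) \left(-1\right) \left(-314\right) = 15 \left(-1\right) \left(-314\right) = \left(-15\right) \left(-314\right) = 4710$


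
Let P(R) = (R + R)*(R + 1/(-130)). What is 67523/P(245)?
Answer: 877799/1560601 ≈ 0.56248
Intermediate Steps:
P(R) = 2*R*(-1/130 + R) (P(R) = (2*R)*(R - 1/130) = (2*R)*(-1/130 + R) = 2*R*(-1/130 + R))
67523/P(245) = 67523/(((1/65)*245*(-1 + 130*245))) = 67523/(((1/65)*245*(-1 + 31850))) = 67523/(((1/65)*245*31849)) = 67523/(1560601/13) = 67523*(13/1560601) = 877799/1560601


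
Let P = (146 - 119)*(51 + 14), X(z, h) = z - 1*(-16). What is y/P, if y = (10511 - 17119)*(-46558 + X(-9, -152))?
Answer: 102536336/585 ≈ 1.7528e+5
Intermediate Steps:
X(z, h) = 16 + z (X(z, h) = z + 16 = 16 + z)
y = 307609008 (y = (10511 - 17119)*(-46558 + (16 - 9)) = -6608*(-46558 + 7) = -6608*(-46551) = 307609008)
P = 1755 (P = 27*65 = 1755)
y/P = 307609008/1755 = 307609008*(1/1755) = 102536336/585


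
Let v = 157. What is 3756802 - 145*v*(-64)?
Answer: 5213762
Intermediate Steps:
3756802 - 145*v*(-64) = 3756802 - 145*157*(-64) = 3756802 - 22765*(-64) = 3756802 + 1456960 = 5213762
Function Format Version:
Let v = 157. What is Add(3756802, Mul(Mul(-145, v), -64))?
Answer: 5213762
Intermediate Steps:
Add(3756802, Mul(Mul(-145, v), -64)) = Add(3756802, Mul(Mul(-145, 157), -64)) = Add(3756802, Mul(-22765, -64)) = Add(3756802, 1456960) = 5213762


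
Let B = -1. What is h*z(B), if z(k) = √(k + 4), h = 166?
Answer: 166*√3 ≈ 287.52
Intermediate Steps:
z(k) = √(4 + k)
h*z(B) = 166*√(4 - 1) = 166*√3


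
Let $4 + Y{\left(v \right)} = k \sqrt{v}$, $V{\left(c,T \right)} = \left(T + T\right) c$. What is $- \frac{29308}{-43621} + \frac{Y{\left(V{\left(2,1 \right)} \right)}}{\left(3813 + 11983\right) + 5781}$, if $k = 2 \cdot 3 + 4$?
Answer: $\frac{633076652}{941210317} \approx 0.67262$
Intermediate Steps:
$V{\left(c,T \right)} = 2 T c$
$k = 10$ ($k = 6 + 4 = 10$)
$Y{\left(v \right)} = -4 + 10 \sqrt{v}$
$- \frac{29308}{-43621} + \frac{Y{\left(V{\left(2,1 \right)} \right)}}{\left(3813 + 11983\right) + 5781} = - \frac{29308}{-43621} + \frac{-4 + 10 \sqrt{2 \cdot 1 \cdot 2}}{\left(3813 + 11983\right) + 5781} = \left(-29308\right) \left(- \frac{1}{43621}\right) + \frac{-4 + 10 \sqrt{4}}{15796 + 5781} = \frac{29308}{43621} + \frac{-4 + 10 \cdot 2}{21577} = \frac{29308}{43621} + \left(-4 + 20\right) \frac{1}{21577} = \frac{29308}{43621} + 16 \cdot \frac{1}{21577} = \frac{29308}{43621} + \frac{16}{21577} = \frac{633076652}{941210317}$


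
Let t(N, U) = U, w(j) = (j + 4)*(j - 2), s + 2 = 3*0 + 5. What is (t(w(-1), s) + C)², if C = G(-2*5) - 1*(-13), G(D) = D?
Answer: 36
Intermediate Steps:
s = 3 (s = -2 + (3*0 + 5) = -2 + (0 + 5) = -2 + 5 = 3)
w(j) = (-2 + j)*(4 + j) (w(j) = (4 + j)*(-2 + j) = (-2 + j)*(4 + j))
C = 3 (C = -2*5 - 1*(-13) = -10 + 13 = 3)
(t(w(-1), s) + C)² = (3 + 3)² = 6² = 36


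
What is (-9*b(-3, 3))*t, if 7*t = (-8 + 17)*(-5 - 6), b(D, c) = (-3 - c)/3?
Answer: -1782/7 ≈ -254.57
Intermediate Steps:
b(D, c) = -1 - c/3 (b(D, c) = (-3 - c)*(⅓) = -1 - c/3)
t = -99/7 (t = ((-8 + 17)*(-5 - 6))/7 = (9*(-11))/7 = (⅐)*(-99) = -99/7 ≈ -14.143)
(-9*b(-3, 3))*t = -9*(-1 - ⅓*3)*(-99/7) = -9*(-1 - 1)*(-99/7) = -9*(-2)*(-99/7) = 18*(-99/7) = -1782/7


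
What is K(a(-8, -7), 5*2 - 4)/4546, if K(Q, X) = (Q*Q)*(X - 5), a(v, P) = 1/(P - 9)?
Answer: 1/1163776 ≈ 8.5927e-7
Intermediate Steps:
a(v, P) = 1/(-9 + P)
K(Q, X) = Q²*(-5 + X)
K(a(-8, -7), 5*2 - 4)/4546 = ((1/(-9 - 7))²*(-5 + (5*2 - 4)))/4546 = ((1/(-16))²*(-5 + (10 - 4)))*(1/4546) = ((-1/16)²*(-5 + 6))*(1/4546) = ((1/256)*1)*(1/4546) = (1/256)*(1/4546) = 1/1163776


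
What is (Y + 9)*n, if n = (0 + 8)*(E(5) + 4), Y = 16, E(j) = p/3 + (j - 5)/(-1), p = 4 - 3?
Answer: 2600/3 ≈ 866.67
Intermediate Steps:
p = 1
E(j) = 16/3 - j (E(j) = 1/3 + (j - 5)/(-1) = 1*(1/3) + (-5 + j)*(-1) = 1/3 + (5 - j) = 16/3 - j)
n = 104/3 (n = (0 + 8)*((16/3 - 1*5) + 4) = 8*((16/3 - 5) + 4) = 8*(1/3 + 4) = 8*(13/3) = 104/3 ≈ 34.667)
(Y + 9)*n = (16 + 9)*(104/3) = 25*(104/3) = 2600/3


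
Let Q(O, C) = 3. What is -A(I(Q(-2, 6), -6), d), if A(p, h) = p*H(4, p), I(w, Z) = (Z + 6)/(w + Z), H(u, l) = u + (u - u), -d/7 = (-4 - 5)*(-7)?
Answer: 0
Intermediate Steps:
d = -441 (d = -7*(-4 - 5)*(-7) = -(-63)*(-7) = -7*63 = -441)
H(u, l) = u (H(u, l) = u + 0 = u)
I(w, Z) = (6 + Z)/(Z + w)
A(p, h) = 4*p (A(p, h) = p*4 = 4*p)
-A(I(Q(-2, 6), -6), d) = -4*(6 - 6)/(-6 + 3) = -4*0/(-3) = -4*(-⅓*0) = -4*0 = -1*0 = 0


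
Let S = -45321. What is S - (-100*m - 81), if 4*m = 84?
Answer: -43140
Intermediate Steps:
m = 21 (m = (¼)*84 = 21)
S - (-100*m - 81) = -45321 - (-100*21 - 81) = -45321 - (-2100 - 81) = -45321 - 1*(-2181) = -45321 + 2181 = -43140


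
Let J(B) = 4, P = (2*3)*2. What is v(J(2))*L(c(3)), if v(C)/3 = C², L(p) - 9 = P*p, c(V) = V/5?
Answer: 3888/5 ≈ 777.60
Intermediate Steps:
P = 12 (P = 6*2 = 12)
c(V) = V/5 (c(V) = V*(⅕) = V/5)
L(p) = 9 + 12*p
v(C) = 3*C²
v(J(2))*L(c(3)) = (3*4²)*(9 + 12*((⅕)*3)) = (3*16)*(9 + 12*(⅗)) = 48*(9 + 36/5) = 48*(81/5) = 3888/5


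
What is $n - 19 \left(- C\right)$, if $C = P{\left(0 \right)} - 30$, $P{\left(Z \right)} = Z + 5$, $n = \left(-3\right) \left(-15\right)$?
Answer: $-430$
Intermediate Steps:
$n = 45$
$P{\left(Z \right)} = 5 + Z$
$C = -25$ ($C = \left(5 + 0\right) - 30 = 5 - 30 = -25$)
$n - 19 \left(- C\right) = 45 - 19 \left(\left(-1\right) \left(-25\right)\right) = 45 - 475 = -430$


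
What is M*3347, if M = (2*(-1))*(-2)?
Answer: 13388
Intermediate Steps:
M = 4 (M = -2*(-2) = 4)
M*3347 = 4*3347 = 13388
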